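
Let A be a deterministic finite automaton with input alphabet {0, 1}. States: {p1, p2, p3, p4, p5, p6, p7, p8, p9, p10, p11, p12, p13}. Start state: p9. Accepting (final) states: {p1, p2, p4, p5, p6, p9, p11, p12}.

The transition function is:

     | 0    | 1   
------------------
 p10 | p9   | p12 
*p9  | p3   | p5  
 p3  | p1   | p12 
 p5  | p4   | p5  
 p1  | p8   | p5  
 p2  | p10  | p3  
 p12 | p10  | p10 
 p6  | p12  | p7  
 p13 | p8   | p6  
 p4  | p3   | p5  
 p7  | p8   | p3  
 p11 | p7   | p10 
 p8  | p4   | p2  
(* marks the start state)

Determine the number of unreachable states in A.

4

BFS from p9 reaches {p1, p2, p3, p4, p5, p8, p9, p10, p12}; the 4 state(s) p6, p7, p11, p13 are never visited.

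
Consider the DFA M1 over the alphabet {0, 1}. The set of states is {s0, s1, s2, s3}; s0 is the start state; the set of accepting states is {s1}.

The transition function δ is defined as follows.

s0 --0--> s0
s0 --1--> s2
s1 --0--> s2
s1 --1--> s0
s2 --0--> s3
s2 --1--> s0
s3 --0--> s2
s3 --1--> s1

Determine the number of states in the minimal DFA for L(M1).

Every state is reachable, so we keep all 4.
Initial partition by acceptance: {s1} | {s0,s2,s3}.
Refine {s0,s2,s3} on symbol 1: members go to different blocks, giving {s0,s2} and {s3}.
Split {s0,s2} by δ(·,0) → {s0} and {s2}.
No further refinement is possible. Final partition (4 blocks): {s1} | {s0} | {s3} | {s2}.

4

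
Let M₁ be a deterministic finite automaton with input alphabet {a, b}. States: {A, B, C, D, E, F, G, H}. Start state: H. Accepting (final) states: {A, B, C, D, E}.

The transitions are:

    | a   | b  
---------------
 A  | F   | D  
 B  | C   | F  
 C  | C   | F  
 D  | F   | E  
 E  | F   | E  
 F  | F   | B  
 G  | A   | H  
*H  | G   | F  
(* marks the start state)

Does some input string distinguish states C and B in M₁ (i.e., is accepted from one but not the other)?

All states are reachable from the start state.
Start with accepting vs non-accepting: {A,B,C,D,E} | {F,G,H}.
On input a, block {A,B,C,D,E} splits into {A,D,E} and {B,C}.
Refine {F,G,H} on symbol a: members go to different blocks, giving {F,H} and {G}.
Refine {F,H} on symbol a: members go to different blocks, giving {F} and {H}.
No further refinement is possible. Final partition (5 blocks): {A,D,E} | {F} | {B,C} | {G} | {H}.
C and B lie in the same block of the stable partition, so they are equivalent — no string distinguishes them.

No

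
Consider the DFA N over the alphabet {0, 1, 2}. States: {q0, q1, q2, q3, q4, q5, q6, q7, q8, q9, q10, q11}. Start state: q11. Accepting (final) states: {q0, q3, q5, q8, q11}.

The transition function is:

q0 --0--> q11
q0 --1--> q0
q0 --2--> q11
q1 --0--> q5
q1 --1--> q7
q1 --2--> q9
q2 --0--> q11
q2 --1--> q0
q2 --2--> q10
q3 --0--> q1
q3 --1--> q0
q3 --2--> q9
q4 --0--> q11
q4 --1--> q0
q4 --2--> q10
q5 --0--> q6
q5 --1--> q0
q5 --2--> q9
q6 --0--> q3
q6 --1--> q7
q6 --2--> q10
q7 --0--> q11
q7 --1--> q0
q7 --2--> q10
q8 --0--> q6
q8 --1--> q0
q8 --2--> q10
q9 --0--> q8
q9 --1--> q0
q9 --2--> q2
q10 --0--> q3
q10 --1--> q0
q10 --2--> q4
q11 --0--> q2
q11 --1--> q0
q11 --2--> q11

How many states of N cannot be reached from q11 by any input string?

0

A breadth-first search from the start state visits every state.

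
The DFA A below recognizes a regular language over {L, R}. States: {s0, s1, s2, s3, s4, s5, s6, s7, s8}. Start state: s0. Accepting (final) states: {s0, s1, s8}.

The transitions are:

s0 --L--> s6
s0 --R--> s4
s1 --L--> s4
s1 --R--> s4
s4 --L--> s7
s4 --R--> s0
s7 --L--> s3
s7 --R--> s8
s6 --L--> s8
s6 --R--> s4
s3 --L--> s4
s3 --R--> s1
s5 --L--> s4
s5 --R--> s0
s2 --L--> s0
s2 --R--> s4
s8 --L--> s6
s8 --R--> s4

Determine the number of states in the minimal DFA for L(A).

Reachable states from the start: {s0,s1,s3,s4,s6,s7,s8}. Unreachable: {s2,s5} — drop them.
Start with accepting vs non-accepting: {s0,s1,s8} | {s3,s4,s6,s7}.
Split {s3,s4,s6,s7} by δ(·,L) → {s3,s4,s7} and {s6}.
Split {s0,s1,s8} by δ(·,L) → {s0,s8} and {s1}.
On input R, block {s3,s4,s7} splits into {s4,s7} and {s3}.
Refine {s4,s7} on symbol L: members go to different blocks, giving {s4} and {s7}.
No further refinement is possible. Final partition (6 blocks): {s0,s8} | {s4} | {s6} | {s1} | {s3} | {s7}.

6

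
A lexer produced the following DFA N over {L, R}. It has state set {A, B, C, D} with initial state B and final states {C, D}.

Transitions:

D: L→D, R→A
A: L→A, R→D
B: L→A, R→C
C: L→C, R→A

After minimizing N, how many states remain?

Start with accepting vs non-accepting: {C,D} | {A,B}.
No further refinement is possible. Final partition (2 blocks): {C,D} | {A,B}.

2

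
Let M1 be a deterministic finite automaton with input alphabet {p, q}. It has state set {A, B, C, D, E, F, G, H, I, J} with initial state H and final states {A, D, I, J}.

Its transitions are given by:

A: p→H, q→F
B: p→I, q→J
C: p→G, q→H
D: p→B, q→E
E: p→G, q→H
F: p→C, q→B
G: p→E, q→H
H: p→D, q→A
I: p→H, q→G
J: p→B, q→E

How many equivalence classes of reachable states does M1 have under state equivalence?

3

All states are reachable from the start state.
P0 = {A,D,I,J} | {B,C,E,F,G,H}.
On input p, block {B,C,E,F,G,H} splits into {C,E,F,G} and {B,H}.
The partition is now stable with 3 blocks: {A,D,I,J} | {C,E,F,G} | {B,H}.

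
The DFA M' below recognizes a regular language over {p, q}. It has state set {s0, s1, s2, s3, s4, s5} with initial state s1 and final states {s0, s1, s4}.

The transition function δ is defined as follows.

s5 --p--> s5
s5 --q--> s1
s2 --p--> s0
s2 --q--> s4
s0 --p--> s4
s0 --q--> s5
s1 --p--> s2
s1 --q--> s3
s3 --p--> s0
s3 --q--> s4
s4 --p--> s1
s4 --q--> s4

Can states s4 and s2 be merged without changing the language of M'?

P0 = {s0,s1,s4} | {s2,s3,s5}.
On input p, block {s0,s1,s4} splits into {s0,s4} and {s1}.
Split {s0,s4} by δ(·,p) → {s0} and {s4}.
On input p, block {s2,s3,s5} splits into {s2,s3} and {s5}.
The partition is now stable with 5 blocks: {s0} | {s2,s3} | {s1} | {s4} | {s5}.
s4 and s2 end up in different blocks, so they are distinguishable. For instance, the string 'ε' is accepted from only s4.

No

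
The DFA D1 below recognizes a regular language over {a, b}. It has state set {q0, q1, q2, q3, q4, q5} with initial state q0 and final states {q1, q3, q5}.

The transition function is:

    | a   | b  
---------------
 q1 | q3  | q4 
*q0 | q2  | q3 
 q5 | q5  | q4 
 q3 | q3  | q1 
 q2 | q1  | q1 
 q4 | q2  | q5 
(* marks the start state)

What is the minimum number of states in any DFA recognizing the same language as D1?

P0 = {q1,q3,q5} | {q0,q2,q4}.
Refine {q1,q3,q5} on symbol b: members go to different blocks, giving {q1,q5} and {q3}.
Refine {q1,q5} on symbol a: members go to different blocks, giving {q1} and {q5}.
Split {q0,q2,q4} by δ(·,a) → {q0,q4} and {q2}.
Refine {q0,q4} on symbol b: members go to different blocks, giving {q0} and {q4}.
No further refinement is possible. Final partition (6 blocks): {q1} | {q0} | {q3} | {q5} | {q2} | {q4}.

6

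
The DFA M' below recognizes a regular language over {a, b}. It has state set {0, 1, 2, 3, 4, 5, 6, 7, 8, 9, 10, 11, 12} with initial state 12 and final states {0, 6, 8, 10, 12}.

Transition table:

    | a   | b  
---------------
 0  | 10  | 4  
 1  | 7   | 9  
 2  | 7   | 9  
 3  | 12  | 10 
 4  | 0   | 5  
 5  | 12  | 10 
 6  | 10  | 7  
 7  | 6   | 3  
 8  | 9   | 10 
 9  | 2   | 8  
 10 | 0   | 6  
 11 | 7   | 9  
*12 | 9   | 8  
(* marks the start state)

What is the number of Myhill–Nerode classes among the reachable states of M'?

First remove the unreachable states {1,11}; 11 states remain.
Initial partition by acceptance: {0,6,8,10,12} | {2,3,4,5,7,9}.
Refine {0,6,8,10,12} on symbol a: members go to different blocks, giving {0,6,10} and {8,12}.
Refine {0,6,10} on symbol b: members go to different blocks, giving {0,6} and {10}.
Refine {2,3,4,5,7,9} on symbol a: members go to different blocks, giving {2,9} and {3,5} and {4,7}.
On input a, block {2,9} splits into {2} and {9}.
Split {8,12} by δ(·,b) → {8} and {12}.
The partition is now stable with 8 blocks: {0,6} | {2} | {8} | {10} | {3,5} | {4,7} | {9} | {12}.

8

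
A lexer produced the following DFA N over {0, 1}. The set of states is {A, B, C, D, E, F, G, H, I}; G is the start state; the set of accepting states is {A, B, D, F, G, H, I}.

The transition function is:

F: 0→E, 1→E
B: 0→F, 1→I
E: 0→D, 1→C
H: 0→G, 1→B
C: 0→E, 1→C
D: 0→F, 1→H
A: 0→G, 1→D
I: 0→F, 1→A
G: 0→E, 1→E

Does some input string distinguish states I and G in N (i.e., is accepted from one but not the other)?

Every state is reachable, so we keep all 9.
P0 = {A,B,D,F,G,H,I} | {C,E}.
On input 0, block {A,B,D,F,G,H,I} splits into {A,B,D,H,I} and {F,G}.
Refine {C,E} on symbol 0: members go to different blocks, giving {C} and {E}.
No further refinement is possible. Final partition (4 blocks): {A,B,D,H,I} | {C} | {F,G} | {E}.
I and G end up in different blocks, so they are distinguishable. For instance, the string '0' is accepted from only I.

Yes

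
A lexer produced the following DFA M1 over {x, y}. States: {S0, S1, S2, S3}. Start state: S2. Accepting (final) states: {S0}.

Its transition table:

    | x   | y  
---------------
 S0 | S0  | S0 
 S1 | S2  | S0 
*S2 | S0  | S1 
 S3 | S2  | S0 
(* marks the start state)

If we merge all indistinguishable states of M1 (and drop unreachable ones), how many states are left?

First remove the unreachable states {S3}; 3 states remain.
P0 = {S0} | {S1,S2}.
Refine {S1,S2} on symbol x: members go to different blocks, giving {S1} and {S2}.
Stable partition: {S0} | {S1} | {S2} — 3 equivalence classes.

3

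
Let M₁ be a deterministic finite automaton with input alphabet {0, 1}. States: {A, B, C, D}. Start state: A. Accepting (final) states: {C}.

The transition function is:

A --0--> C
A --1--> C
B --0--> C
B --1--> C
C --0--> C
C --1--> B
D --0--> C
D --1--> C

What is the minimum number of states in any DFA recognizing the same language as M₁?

States {D} cannot be reached from the start state, so discard them.
Initial partition by acceptance: {C} | {A,B}.
No further refinement is possible. Final partition (2 blocks): {C} | {A,B}.

2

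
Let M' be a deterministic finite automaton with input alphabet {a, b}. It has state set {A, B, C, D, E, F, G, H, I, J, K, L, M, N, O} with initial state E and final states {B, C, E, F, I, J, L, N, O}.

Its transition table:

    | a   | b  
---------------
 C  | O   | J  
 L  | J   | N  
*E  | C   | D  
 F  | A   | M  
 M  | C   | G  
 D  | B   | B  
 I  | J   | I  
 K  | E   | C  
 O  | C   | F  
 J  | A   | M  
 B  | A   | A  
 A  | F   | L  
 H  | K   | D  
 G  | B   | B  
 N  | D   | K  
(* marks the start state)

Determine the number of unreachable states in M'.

BFS from E reaches {A, B, C, D, E, F, G, J, K, L, M, N, O}; the 2 state(s) H, I are never visited.

2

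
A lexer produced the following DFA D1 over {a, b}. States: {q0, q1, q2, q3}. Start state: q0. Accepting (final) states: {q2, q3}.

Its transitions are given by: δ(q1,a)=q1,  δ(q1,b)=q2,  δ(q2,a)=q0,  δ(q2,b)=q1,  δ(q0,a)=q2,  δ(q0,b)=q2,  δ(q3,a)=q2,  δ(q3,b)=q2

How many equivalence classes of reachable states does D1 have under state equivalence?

3

First remove the unreachable states {q3}; 3 states remain.
P0 = {q2} | {q0,q1}.
Refine {q0,q1} on symbol a: members go to different blocks, giving {q0} and {q1}.
Stable partition: {q2} | {q0} | {q1} — 3 equivalence classes.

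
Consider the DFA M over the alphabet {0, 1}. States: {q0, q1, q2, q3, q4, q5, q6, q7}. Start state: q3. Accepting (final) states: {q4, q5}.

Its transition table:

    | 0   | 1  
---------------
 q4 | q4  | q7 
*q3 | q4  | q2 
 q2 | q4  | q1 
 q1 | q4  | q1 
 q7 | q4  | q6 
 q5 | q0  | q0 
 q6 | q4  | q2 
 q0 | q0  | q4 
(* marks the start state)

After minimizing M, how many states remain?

2

Reachable states from the start: {q1,q2,q3,q4,q6,q7}. Unreachable: {q0,q5} — drop them.
P0 = {q4} | {q1,q2,q3,q6,q7}.
The partition is now stable with 2 blocks: {q4} | {q1,q2,q3,q6,q7}.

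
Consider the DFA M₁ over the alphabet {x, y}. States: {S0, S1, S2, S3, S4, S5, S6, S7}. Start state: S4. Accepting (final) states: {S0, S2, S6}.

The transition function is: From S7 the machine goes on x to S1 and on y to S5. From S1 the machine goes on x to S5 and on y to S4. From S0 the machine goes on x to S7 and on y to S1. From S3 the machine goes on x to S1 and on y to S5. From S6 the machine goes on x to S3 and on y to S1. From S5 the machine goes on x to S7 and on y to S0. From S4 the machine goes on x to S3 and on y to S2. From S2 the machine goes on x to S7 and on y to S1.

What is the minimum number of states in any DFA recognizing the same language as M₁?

Reachable states from the start: {S0,S1,S2,S3,S4,S5,S7}. Unreachable: {S6} — drop them.
Start with accepting vs non-accepting: {S0,S2} | {S1,S3,S4,S5,S7}.
On input y, block {S1,S3,S4,S5,S7} splits into {S1,S3,S7} and {S4,S5}.
On input x, block {S1,S3,S7} splits into {S3,S7} and {S1}.
Stable partition: {S0,S2} | {S3,S7} | {S4,S5} | {S1} — 4 equivalence classes.

4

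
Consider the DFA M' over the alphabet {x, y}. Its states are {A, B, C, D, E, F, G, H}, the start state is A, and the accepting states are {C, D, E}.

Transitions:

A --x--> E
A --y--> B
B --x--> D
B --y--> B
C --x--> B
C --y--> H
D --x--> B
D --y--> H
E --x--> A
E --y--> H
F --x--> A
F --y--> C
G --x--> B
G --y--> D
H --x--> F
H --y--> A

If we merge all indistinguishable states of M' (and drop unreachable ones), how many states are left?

4

States {G} cannot be reached from the start state, so discard them.
P0 = {C,D,E} | {A,B,F,H}.
Refine {A,B,F,H} on symbol x: members go to different blocks, giving {A,B} and {F,H}.
Refine {F,H} on symbol x: members go to different blocks, giving {F} and {H}.
No further refinement is possible. Final partition (4 blocks): {C,D,E} | {A,B} | {F} | {H}.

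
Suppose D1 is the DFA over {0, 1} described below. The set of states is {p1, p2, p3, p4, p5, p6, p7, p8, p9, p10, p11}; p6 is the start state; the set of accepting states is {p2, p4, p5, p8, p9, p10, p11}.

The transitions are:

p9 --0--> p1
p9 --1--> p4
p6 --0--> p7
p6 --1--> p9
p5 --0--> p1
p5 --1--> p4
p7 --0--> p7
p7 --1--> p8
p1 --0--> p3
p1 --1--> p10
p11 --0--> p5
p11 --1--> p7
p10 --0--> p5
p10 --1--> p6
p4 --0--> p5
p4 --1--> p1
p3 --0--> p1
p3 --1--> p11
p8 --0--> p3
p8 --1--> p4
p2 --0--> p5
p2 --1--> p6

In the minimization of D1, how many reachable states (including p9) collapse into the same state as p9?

Reachable states from the start: {p1,p3,p4,p5,p6,p7,p8,p9,p10,p11}. Unreachable: {p2} — drop them.
Initial partition by acceptance: {p4,p5,p8,p9,p10,p11} | {p1,p3,p6,p7}.
On input 0, block {p4,p5,p8,p9,p10,p11} splits into {p4,p10,p11} and {p5,p8,p9}.
Split {p1,p3,p6,p7} by δ(·,1) → {p1,p3} and {p6,p7}.
On input 1, block {p4,p10,p11} splits into {p10,p11} and {p4}.
Stable partition: {p10,p11} | {p1,p3} | {p5,p8,p9} | {p6,p7} | {p4} — 5 equivalence classes.
The equivalence class containing p9 is {p5,p8,p9}, of size 3.

3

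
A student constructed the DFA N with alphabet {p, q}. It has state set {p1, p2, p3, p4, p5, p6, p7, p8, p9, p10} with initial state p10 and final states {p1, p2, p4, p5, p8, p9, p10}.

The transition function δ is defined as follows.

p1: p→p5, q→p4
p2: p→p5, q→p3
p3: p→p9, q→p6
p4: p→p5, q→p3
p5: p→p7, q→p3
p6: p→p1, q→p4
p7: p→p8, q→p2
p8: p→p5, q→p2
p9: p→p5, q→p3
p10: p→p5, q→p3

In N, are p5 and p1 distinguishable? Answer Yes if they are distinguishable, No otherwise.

Every state is reachable, so we keep all 10.
P0 = {p1,p2,p4,p5,p8,p9,p10} | {p3,p6,p7}.
Split {p1,p2,p4,p5,p8,p9,p10} by δ(·,p) → {p1,p2,p4,p8,p9,p10} and {p5}.
On input q, block {p1,p2,p4,p8,p9,p10} splits into {p2,p4,p9,p10} and {p1,p8}.
On input p, block {p3,p6,p7} splits into {p6,p7} and {p3}.
No further refinement is possible. Final partition (5 blocks): {p2,p4,p9,p10} | {p6,p7} | {p5} | {p1,p8} | {p3}.
p5 and p1 end up in different blocks, so they are distinguishable. For instance, the string 'p' is accepted from only p1.

Yes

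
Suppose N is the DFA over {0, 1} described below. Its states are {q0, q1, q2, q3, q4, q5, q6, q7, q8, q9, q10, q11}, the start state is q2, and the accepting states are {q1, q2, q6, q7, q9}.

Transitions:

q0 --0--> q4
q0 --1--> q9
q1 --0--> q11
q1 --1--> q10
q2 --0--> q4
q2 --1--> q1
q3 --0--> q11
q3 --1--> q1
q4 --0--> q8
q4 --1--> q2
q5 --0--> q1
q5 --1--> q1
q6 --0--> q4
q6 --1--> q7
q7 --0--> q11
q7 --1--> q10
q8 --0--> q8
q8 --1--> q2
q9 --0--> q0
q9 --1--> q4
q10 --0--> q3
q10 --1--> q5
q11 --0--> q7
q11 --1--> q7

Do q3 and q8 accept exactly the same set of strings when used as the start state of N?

No

States {q0,q6,q9} cannot be reached from the start state, so discard them.
P0 = {q1,q2,q7} | {q3,q4,q5,q8,q10,q11}.
Refine {q1,q2,q7} on symbol 1: members go to different blocks, giving {q1,q7} and {q2}.
Split {q3,q4,q5,q8,q10,q11} by δ(·,0) → {q3,q4,q8,q10} and {q5,q11}.
Refine {q3,q4,q8,q10} on symbol 0: members go to different blocks, giving {q4,q8,q10} and {q3}.
On input 0, block {q4,q8,q10} splits into {q4,q8} and {q10}.
Stable partition: {q1,q7} | {q4,q8} | {q2} | {q5,q11} | {q3} | {q10} — 6 equivalence classes.
q3 and q8 end up in different blocks, so they are distinguishable. For instance, the string '00' is accepted from only q3.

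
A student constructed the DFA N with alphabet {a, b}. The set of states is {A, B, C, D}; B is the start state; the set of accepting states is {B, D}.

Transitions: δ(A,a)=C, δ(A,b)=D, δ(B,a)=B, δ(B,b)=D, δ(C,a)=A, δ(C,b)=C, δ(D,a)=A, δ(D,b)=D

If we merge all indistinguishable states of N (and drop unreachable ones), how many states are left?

P0 = {B,D} | {A,C}.
On input a, block {B,D} splits into {B} and {D}.
Refine {A,C} on symbol b: members go to different blocks, giving {A} and {C}.
The partition is now stable with 4 blocks: {B} | {A} | {D} | {C}.

4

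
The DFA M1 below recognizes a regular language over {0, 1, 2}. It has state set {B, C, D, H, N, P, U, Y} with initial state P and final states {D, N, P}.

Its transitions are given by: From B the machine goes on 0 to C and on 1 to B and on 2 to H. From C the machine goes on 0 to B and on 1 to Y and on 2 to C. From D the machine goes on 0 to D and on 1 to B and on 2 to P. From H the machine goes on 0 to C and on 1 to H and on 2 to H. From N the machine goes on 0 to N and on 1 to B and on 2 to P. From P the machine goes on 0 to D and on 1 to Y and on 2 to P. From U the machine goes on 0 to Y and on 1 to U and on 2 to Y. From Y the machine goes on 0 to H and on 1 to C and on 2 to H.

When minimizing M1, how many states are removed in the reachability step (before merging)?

2

No path from P leads to N, U; the other 6 states are all reachable.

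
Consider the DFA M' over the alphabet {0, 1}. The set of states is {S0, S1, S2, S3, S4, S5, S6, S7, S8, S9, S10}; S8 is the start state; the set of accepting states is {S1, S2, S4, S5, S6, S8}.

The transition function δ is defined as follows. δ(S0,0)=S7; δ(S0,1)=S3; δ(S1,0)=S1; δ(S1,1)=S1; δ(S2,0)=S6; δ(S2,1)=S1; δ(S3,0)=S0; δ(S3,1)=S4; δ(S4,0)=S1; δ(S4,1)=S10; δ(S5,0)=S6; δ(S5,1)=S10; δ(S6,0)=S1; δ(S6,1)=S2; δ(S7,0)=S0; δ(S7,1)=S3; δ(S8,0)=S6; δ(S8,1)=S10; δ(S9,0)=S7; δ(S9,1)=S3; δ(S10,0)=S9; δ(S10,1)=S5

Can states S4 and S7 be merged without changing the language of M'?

All states are reachable from the start state.
Initial partition by acceptance: {S1,S2,S4,S5,S6,S8} | {S0,S3,S7,S9,S10}.
Refine {S1,S2,S4,S5,S6,S8} on symbol 1: members go to different blocks, giving {S1,S2,S6} and {S4,S5,S8}.
Split {S0,S3,S7,S9,S10} by δ(·,1) → {S0,S7,S9} and {S3,S10}.
Stable partition: {S1,S2,S6} | {S0,S7,S9} | {S4,S5,S8} | {S3,S10} — 4 equivalence classes.
S4 and S7 end up in different blocks, so they are distinguishable. For instance, the string 'ε' is accepted from only S4.

No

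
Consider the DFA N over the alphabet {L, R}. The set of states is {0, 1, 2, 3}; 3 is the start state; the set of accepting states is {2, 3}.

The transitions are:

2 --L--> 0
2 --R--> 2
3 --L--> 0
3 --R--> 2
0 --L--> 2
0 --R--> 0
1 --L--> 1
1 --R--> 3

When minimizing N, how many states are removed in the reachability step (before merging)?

1

Starting at 3 and following transitions, the reachable set is {0, 2, 3}. That leaves 1 unreachable — 1 in total.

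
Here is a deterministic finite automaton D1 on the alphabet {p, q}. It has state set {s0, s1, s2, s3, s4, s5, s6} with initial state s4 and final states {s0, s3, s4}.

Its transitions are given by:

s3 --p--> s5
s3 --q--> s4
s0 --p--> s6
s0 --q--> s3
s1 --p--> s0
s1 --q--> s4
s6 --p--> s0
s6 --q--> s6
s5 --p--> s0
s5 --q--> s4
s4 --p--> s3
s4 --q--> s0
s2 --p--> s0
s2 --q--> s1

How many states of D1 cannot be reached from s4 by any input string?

BFS from s4 reaches {s0, s3, s4, s5, s6}; the 2 state(s) s1, s2 are never visited.

2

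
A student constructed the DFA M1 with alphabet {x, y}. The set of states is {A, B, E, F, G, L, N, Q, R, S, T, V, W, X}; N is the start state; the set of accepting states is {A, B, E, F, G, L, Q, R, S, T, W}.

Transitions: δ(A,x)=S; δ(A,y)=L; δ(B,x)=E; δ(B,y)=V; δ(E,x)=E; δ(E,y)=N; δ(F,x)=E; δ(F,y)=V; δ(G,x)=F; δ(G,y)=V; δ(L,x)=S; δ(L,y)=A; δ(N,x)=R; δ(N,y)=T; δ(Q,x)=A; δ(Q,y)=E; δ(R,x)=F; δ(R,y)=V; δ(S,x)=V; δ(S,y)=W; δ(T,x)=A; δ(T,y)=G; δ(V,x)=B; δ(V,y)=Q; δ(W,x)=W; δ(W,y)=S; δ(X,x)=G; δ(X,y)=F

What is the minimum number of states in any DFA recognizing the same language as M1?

Reachable states from the start: {A,B,E,F,G,L,N,Q,R,S,T,V,W}. Unreachable: {X} — drop them.
P0 = {A,B,E,F,G,L,Q,R,S,T,W} | {N,V}.
On input x, block {A,B,E,F,G,L,Q,R,S,T,W} splits into {A,B,E,F,G,L,Q,R,T,W} and {S}.
Refine {A,B,E,F,G,L,Q,R,T,W} on symbol x: members go to different blocks, giving {B,E,F,G,Q,R,T,W} and {A,L}.
Split {B,E,F,G,Q,R,T,W} by δ(·,x) → {B,E,F,G,R,W} and {Q,T}.
On input y, block {B,E,F,G,R,W} splits into {B,E,F,G,R} and {W}.
Stable partition: {B,E,F,G,R} | {N,V} | {S} | {A,L} | {Q,T} | {W} — 6 equivalence classes.

6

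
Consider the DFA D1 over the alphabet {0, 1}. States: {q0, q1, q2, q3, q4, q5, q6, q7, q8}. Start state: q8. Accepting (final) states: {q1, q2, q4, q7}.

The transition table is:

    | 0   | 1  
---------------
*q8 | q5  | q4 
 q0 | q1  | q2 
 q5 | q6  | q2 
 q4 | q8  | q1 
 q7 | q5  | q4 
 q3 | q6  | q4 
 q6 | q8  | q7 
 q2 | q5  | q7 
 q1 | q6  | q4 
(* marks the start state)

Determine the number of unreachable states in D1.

No path from q8 leads to q0, q3; the other 7 states are all reachable.

2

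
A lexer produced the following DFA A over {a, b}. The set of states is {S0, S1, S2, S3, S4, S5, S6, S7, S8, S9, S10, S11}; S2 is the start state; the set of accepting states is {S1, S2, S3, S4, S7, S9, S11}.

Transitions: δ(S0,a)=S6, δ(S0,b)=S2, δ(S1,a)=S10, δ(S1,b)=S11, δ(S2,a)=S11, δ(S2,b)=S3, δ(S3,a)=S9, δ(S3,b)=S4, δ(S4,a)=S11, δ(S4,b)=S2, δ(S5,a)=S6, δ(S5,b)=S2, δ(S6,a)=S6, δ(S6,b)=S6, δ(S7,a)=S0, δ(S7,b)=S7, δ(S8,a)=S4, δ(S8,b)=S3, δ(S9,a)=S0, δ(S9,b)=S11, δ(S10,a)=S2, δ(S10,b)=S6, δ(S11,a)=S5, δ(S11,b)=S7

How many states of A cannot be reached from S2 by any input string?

3

BFS from S2 reaches {S0, S2, S3, S4, S5, S6, S7, S9, S11}; the 3 state(s) S1, S8, S10 are never visited.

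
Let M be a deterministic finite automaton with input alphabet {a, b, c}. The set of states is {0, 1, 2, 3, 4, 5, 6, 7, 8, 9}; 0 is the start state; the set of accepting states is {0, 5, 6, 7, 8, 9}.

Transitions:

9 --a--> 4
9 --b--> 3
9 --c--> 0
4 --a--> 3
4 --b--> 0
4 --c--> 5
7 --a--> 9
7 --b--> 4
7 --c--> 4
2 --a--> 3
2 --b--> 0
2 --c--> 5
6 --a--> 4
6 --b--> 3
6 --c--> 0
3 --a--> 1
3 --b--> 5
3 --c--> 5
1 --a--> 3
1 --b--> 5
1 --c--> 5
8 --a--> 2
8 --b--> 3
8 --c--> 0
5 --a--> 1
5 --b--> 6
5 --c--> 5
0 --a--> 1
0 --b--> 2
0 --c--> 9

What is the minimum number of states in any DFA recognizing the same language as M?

States {7,8} cannot be reached from the start state, so discard them.
P0 = {0,5,6,9} | {1,2,3,4}.
Split {0,5,6,9} by δ(·,b) → {0,6,9} and {5}.
Split {1,2,3,4} by δ(·,b) → {1,3} and {2,4}.
On input a, block {0,6,9} splits into {6,9} and {0}.
No further refinement is possible. Final partition (5 blocks): {6,9} | {1,3} | {5} | {2,4} | {0}.

5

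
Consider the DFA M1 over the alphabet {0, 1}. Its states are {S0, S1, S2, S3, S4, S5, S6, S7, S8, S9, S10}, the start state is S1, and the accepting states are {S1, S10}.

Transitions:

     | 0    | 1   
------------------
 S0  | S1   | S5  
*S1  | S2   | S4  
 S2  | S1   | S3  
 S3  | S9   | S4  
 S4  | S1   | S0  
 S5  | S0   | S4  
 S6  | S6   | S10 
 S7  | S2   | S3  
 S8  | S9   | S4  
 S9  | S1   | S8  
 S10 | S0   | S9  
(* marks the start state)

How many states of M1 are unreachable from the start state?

BFS from S1 reaches {S0, S1, S2, S3, S4, S5, S8, S9}; the 3 state(s) S6, S7, S10 are never visited.

3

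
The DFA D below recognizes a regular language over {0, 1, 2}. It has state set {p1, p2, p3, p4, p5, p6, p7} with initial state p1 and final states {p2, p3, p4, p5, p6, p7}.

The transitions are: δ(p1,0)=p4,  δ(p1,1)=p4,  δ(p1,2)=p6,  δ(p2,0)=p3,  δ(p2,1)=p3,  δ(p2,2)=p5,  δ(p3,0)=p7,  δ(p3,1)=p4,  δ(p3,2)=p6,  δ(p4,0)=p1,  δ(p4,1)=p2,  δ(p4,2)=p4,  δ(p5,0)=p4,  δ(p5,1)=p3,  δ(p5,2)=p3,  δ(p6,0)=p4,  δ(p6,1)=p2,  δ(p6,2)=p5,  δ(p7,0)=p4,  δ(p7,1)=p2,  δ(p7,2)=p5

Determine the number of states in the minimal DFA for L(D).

6

P0 = {p2,p3,p4,p5,p6,p7} | {p1}.
Refine {p2,p3,p4,p5,p6,p7} on symbol 0: members go to different blocks, giving {p2,p3,p5,p6,p7} and {p4}.
Refine {p2,p3,p5,p6,p7} on symbol 0: members go to different blocks, giving {p5,p6,p7} and {p2,p3}.
Refine {p5,p6,p7} on symbol 2: members go to different blocks, giving {p6,p7} and {p5}.
Split {p2,p3} by δ(·,0) → {p2} and {p3}.
No further refinement is possible. Final partition (6 blocks): {p6,p7} | {p1} | {p4} | {p2} | {p5} | {p3}.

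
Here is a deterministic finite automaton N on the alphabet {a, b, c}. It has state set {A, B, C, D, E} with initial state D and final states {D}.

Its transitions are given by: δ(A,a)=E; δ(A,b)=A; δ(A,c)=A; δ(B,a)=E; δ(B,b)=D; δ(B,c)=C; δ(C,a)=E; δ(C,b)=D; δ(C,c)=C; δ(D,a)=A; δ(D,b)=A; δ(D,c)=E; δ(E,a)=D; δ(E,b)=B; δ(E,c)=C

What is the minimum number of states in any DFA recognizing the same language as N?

Every state is reachable, so we keep all 5.
Initial partition by acceptance: {D} | {A,B,C,E}.
Split {A,B,C,E} by δ(·,a) → {A,B,C} and {E}.
On input b, block {A,B,C} splits into {B,C} and {A}.
No further refinement is possible. Final partition (4 blocks): {D} | {B,C} | {E} | {A}.

4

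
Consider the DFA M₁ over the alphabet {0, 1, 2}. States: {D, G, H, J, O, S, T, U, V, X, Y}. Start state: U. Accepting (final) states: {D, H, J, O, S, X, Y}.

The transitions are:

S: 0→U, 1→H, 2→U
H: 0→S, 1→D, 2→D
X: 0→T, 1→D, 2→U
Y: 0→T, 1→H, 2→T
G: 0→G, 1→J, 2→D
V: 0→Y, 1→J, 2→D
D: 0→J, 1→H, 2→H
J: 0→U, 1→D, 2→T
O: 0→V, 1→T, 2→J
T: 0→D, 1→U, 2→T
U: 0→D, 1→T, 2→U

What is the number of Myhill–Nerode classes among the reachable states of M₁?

3

First remove the unreachable states {G,O,V,X,Y}; 6 states remain.
P0 = {D,H,J,S} | {T,U}.
On input 0, block {D,H,J,S} splits into {J,S} and {D,H}.
The partition is now stable with 3 blocks: {J,S} | {T,U} | {D,H}.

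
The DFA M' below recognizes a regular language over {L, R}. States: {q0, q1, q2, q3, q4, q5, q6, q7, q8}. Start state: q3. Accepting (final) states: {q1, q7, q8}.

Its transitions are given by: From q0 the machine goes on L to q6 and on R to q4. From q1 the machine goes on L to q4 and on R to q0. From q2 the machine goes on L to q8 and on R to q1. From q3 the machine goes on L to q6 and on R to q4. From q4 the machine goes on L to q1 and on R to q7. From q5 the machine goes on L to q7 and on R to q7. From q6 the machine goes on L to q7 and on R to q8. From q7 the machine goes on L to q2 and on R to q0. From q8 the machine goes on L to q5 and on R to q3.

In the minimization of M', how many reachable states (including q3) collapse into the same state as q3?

2

Every state is reachable, so we keep all 9.
P0 = {q1,q7,q8} | {q0,q2,q3,q4,q5,q6}.
Split {q0,q2,q3,q4,q5,q6} by δ(·,L) → {q2,q4,q5,q6} and {q0,q3}.
The partition is now stable with 3 blocks: {q1,q7,q8} | {q2,q4,q5,q6} | {q0,q3}.
State q3 belongs to the block {q0,q3}, which has 2 states.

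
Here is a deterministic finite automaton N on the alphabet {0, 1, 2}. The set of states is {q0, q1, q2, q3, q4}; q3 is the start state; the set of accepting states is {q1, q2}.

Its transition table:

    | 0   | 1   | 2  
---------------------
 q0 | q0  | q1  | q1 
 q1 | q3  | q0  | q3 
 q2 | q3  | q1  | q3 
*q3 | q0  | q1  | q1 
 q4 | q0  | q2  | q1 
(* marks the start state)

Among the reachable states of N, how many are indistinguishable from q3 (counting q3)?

2

States {q2,q4} cannot be reached from the start state, so discard them.
Initial partition by acceptance: {q1} | {q0,q3}.
Stable partition: {q1} | {q0,q3} — 2 equivalence classes.
The equivalence class containing q3 is {q0,q3}, of size 2.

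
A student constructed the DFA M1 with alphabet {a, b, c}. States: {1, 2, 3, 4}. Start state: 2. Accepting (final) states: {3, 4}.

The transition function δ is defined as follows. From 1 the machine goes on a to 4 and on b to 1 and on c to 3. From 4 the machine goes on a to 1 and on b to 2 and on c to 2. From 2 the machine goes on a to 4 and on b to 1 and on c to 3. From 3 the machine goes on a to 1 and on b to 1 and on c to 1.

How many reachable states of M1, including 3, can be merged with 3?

2

All states are reachable from the start state.
Start with accepting vs non-accepting: {3,4} | {1,2}.
Stable partition: {3,4} | {1,2} — 2 equivalence classes.
The equivalence class containing 3 is {3,4}, of size 2.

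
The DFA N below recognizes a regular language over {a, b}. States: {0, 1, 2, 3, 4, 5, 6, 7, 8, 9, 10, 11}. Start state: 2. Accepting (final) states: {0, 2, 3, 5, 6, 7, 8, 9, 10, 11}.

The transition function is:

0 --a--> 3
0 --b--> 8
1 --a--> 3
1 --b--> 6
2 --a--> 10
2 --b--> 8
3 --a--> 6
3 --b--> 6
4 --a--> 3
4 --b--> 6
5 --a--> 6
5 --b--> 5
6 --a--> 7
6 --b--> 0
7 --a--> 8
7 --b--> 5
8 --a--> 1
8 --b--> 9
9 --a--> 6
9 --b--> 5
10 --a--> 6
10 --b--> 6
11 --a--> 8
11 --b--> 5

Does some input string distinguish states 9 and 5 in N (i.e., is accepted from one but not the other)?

No

Reachable states from the start: {0,1,2,3,5,6,7,8,9,10}. Unreachable: {4,11} — drop them.
P0 = {0,2,3,5,6,7,8,9,10} | {1}.
Split {0,2,3,5,6,7,8,9,10} by δ(·,a) → {0,2,3,5,6,7,9,10} and {8}.
Split {0,2,3,5,6,7,9,10} by δ(·,a) → {0,2,3,5,6,9,10} and {7}.
Split {0,2,3,5,6,9,10} by δ(·,a) → {0,2,3,5,9,10} and {6}.
Split {0,2,3,5,9,10} by δ(·,a) → {3,5,9,10} and {0,2}.
Refine {3,5,9,10} on symbol b: members go to different blocks, giving {3,10} and {5,9}.
No further refinement is possible. Final partition (7 blocks): {3,10} | {1} | {8} | {7} | {6} | {0,2} | {5,9}.
9 and 5 lie in the same block of the stable partition, so they are equivalent — no string distinguishes them.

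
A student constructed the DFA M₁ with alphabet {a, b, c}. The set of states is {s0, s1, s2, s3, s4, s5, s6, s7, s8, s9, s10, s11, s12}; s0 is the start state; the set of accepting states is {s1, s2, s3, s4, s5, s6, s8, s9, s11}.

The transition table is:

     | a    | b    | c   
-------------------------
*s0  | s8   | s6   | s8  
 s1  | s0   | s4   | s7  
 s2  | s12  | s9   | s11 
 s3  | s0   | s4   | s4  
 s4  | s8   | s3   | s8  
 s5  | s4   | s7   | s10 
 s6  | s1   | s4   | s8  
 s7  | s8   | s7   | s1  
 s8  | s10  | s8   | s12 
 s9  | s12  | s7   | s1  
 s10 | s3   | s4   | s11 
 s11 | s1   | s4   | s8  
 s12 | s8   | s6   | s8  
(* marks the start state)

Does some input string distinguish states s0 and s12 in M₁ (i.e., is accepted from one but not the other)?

No

First remove the unreachable states {s2,s5,s9}; 10 states remain.
P0 = {s1,s3,s4,s6,s8,s11} | {s0,s7,s10,s12}.
Split {s1,s3,s4,s6,s8,s11} by δ(·,a) → {s1,s3,s8} and {s4,s6,s11}.
Refine {s1,s3,s8} on symbol b: members go to different blocks, giving {s1,s3} and {s8}.
Refine {s1,s3} on symbol c: members go to different blocks, giving {s1} and {s3}.
Split {s0,s7,s10,s12} by δ(·,a) → {s0,s7,s12} and {s10}.
On input b, block {s0,s7,s12} splits into {s0,s12} and {s7}.
Split {s4,s6,s11} by δ(·,a) → {s6,s11} and {s4}.
Stable partition: {s1} | {s0,s12} | {s6,s11} | {s8} | {s3} | {s10} | {s7} | {s4} — 8 equivalence classes.
s0 and s12 lie in the same block of the stable partition, so they are equivalent — no string distinguishes them.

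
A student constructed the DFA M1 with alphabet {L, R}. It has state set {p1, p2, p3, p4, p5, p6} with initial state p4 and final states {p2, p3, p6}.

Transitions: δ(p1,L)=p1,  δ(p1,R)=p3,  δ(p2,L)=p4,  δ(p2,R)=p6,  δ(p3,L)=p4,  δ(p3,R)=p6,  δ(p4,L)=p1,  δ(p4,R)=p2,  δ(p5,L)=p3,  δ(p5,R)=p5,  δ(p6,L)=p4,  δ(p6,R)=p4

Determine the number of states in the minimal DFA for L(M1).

3

States {p5} cannot be reached from the start state, so discard them.
P0 = {p2,p3,p6} | {p1,p4}.
Refine {p2,p3,p6} on symbol R: members go to different blocks, giving {p2,p3} and {p6}.
No further refinement is possible. Final partition (3 blocks): {p2,p3} | {p1,p4} | {p6}.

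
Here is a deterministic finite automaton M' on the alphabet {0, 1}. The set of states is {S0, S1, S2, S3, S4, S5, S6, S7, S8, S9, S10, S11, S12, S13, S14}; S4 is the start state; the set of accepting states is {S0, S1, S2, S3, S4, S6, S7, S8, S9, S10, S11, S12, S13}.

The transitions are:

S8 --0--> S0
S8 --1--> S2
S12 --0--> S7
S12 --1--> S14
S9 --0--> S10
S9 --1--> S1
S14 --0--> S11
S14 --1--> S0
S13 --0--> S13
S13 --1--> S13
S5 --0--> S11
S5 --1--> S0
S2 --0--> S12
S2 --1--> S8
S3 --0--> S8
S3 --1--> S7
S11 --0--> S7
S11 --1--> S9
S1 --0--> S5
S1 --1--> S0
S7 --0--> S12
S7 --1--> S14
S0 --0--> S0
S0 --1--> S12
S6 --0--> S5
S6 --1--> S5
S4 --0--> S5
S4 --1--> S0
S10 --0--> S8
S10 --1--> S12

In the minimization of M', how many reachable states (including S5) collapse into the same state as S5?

2

First remove the unreachable states {S3,S6,S13}; 12 states remain.
P0 = {S0,S1,S2,S4,S7,S8,S9,S10,S11,S12} | {S5,S14}.
On input 0, block {S0,S1,S2,S4,S7,S8,S9,S10,S11,S12} splits into {S0,S2,S7,S8,S9,S10,S11,S12} and {S1,S4}.
On input 1, block {S0,S2,S7,S8,S9,S10,S11,S12} splits into {S0,S2,S8,S10,S11} and {S7,S12} and {S9}.
On input 0, block {S0,S2,S8,S10,S11} splits into {S0,S8,S10} and {S2,S11}.
Refine {S0,S8,S10} on symbol 1: members go to different blocks, giving {S0,S10} and {S8}.
Split {S0,S10} by δ(·,0) → {S0} and {S10}.
On input 1, block {S2,S11} splits into {S2} and {S11}.
No further refinement is possible. Final partition (9 blocks): {S0} | {S5,S14} | {S1,S4} | {S7,S12} | {S9} | {S2} | {S8} | {S10} | {S11}.
The equivalence class containing S5 is {S5,S14}, of size 2.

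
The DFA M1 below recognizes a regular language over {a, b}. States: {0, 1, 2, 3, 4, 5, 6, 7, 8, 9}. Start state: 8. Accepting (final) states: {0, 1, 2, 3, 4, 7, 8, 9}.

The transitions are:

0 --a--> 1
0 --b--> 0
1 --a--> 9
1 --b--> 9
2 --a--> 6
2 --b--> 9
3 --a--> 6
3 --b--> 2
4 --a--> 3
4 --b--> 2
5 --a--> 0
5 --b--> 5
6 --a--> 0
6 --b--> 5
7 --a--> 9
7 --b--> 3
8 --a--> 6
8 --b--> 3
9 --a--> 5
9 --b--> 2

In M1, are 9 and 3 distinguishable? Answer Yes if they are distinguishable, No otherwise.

First remove the unreachable states {4,7}; 8 states remain.
P0 = {0,1,2,3,8,9} | {5,6}.
Refine {0,1,2,3,8,9} on symbol a: members go to different blocks, giving {2,3,8,9} and {0,1}.
On input a, block {0,1} splits into {0} and {1}.
Stable partition: {2,3,8,9} | {5,6} | {0} | {1} — 4 equivalence classes.
9 and 3 lie in the same block of the stable partition, so they are equivalent — no string distinguishes them.

No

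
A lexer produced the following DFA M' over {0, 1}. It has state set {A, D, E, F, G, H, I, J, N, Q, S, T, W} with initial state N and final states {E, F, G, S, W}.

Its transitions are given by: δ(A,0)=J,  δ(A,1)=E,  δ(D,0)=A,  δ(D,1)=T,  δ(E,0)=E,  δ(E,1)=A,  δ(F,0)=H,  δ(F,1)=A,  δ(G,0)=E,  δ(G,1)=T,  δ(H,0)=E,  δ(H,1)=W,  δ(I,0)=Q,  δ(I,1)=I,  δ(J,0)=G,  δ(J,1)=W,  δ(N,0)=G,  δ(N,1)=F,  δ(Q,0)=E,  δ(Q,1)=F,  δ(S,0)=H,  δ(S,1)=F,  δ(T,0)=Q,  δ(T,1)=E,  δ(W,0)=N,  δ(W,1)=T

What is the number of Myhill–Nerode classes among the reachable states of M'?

4

Reachable states from the start: {A,E,F,G,H,J,N,Q,T,W}. Unreachable: {D,I,S} — drop them.
Initial partition by acceptance: {E,F,G,W} | {A,H,J,N,Q,T}.
Split {E,F,G,W} by δ(·,0) → {E,G} and {F,W}.
On input 0, block {A,H,J,N,Q,T} splits into {H,J,N,Q} and {A,T}.
Stable partition: {E,G} | {H,J,N,Q} | {F,W} | {A,T} — 4 equivalence classes.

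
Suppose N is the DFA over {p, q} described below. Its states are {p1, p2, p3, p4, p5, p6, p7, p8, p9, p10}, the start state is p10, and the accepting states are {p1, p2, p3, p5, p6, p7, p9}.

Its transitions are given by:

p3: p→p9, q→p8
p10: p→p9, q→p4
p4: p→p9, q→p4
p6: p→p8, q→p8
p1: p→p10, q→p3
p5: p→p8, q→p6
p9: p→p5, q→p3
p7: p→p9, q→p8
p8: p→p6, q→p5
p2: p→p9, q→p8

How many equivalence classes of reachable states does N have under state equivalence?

Reachable states from the start: {p3,p4,p5,p6,p8,p9,p10}. Unreachable: {p1,p2,p7} — drop them.
Initial partition by acceptance: {p3,p5,p6,p9} | {p4,p8,p10}.
Refine {p3,p5,p6,p9} on symbol p: members go to different blocks, giving {p3,p9} and {p5,p6}.
Split {p3,p9} by δ(·,p) → {p3} and {p9}.
Split {p4,p8,p10} by δ(·,p) → {p4,p10} and {p8}.
Split {p5,p6} by δ(·,q) → {p5} and {p6}.
No further refinement is possible. Final partition (6 blocks): {p3} | {p4,p10} | {p5} | {p9} | {p8} | {p6}.

6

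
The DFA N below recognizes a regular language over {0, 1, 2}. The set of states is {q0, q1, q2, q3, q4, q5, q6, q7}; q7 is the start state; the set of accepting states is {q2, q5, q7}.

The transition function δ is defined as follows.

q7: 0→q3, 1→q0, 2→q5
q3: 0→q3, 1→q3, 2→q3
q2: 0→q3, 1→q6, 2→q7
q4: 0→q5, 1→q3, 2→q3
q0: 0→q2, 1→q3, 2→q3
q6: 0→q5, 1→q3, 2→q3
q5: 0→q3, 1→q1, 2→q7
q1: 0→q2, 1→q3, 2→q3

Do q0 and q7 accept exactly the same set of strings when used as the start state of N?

No

States {q4} cannot be reached from the start state, so discard them.
Start with accepting vs non-accepting: {q2,q5,q7} | {q0,q1,q3,q6}.
On input 0, block {q0,q1,q3,q6} splits into {q0,q1,q6} and {q3}.
The partition is now stable with 3 blocks: {q2,q5,q7} | {q0,q1,q6} | {q3}.
q0 and q7 end up in different blocks, so they are distinguishable. For instance, the string 'ε' is accepted from only q7.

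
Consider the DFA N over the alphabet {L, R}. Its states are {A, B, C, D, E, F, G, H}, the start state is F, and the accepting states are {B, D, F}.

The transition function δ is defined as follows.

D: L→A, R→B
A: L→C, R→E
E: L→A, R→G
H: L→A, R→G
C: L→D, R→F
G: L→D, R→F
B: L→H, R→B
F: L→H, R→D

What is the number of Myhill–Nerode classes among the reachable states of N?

6

Every state is reachable, so we keep all 8.
Start with accepting vs non-accepting: {B,D,F} | {A,C,E,G,H}.
Refine {A,C,E,G,H} on symbol L: members go to different blocks, giving {A,E,H} and {C,G}.
On input L, block {A,E,H} splits into {E,H} and {A}.
On input L, block {B,D,F} splits into {B,F} and {D}.
On input R, block {B,F} splits into {B} and {F}.
Stable partition: {B} | {E,H} | {C,G} | {A} | {D} | {F} — 6 equivalence classes.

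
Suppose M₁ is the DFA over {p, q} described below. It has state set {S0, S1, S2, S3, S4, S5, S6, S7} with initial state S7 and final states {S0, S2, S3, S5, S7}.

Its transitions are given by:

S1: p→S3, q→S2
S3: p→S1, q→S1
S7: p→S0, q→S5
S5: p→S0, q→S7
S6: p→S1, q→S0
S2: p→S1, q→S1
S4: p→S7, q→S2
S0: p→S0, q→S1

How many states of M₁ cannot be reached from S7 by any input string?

Starting at S7 and following transitions, the reachable set is {S0, S1, S2, S3, S5, S7}. That leaves S4, S6 unreachable — 2 in total.

2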